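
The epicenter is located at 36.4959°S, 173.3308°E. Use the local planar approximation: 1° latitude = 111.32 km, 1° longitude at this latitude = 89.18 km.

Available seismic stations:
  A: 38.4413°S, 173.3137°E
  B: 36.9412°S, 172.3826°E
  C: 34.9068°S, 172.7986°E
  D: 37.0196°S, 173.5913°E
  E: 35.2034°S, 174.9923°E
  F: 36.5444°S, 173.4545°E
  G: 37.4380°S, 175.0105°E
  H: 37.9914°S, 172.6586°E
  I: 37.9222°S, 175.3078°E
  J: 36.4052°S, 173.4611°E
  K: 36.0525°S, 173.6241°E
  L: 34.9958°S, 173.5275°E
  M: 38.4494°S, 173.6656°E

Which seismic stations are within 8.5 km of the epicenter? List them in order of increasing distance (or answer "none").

Distances from 36.4959°S, 173.3308°E:
A: √((-1.9454·111.32)² + (-0.0171·89.18)²) = √(46899.068659 + 2.325558) = 216.5673 km
B: √((-0.4453·111.32)² + (-0.9482·89.18)²) = √(2457.263816 + 7150.474101) = 98.0191 km
C: √((1.5891·111.32)² + (-0.5322·89.18)²) = √(31293.118928 + 2252.603095) = 183.1549 km
D: √((-0.5237·111.32)² + (0.2605·89.18)²) = √(3398.689917 + 539.697481) = 62.7566 km
E: √((1.2925·111.32)² + (1.6615·89.18)²) = √(20701.770937 + 21955.110500) = 206.5354 km
F: √((-0.0485·111.32)² + (0.1237·89.18)²) = √(29.149417 + 121.695448) = 12.2819 km
G: √((-0.9421·111.32)² + (1.6797·89.18)²) = √(10998.675852 + 22438.735561) = 182.8590 km
H: √((-1.4955·111.32)² + (-0.6722·89.18)²) = √(27715.277418 + 3593.618351) = 176.9432 km
I: √((-1.4263·111.32)² + (1.9770·89.18)²) = √(25209.727991 + 31084.814114) = 237.2647 km
J: √((0.0907·111.32)² + (0.1303·89.18)²) = √(101.943836 + 135.027979) = 15.3939 km
K: √((0.4434·111.32)² + (0.2933·89.18)²) = √(2436.339312 + 684.162178) = 55.8614 km
L: √((1.5001·111.32)² + (0.1967·89.18)²) = √(27886.038167 + 307.711449) = 167.9099 km
M: √((-1.9535·111.32)² + (0.3348·89.18)²) = √(47290.426024 + 891.468157) = 219.5037 km
Threshold 8.5 km: none within range.

none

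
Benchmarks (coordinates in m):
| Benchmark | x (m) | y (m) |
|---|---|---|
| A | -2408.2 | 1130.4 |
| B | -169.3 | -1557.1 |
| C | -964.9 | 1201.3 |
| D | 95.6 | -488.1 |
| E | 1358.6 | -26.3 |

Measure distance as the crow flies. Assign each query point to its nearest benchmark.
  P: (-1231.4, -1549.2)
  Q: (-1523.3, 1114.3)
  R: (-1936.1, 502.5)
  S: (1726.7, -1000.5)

P→B; Q→C; R→A; S→E

P at (-1231.4, -1549.2):
  A: 2926.6 m
  B: 1062.1 m
  C: 2763.4 m
  D: 1699.1 m
  E: 3004.6 m
  → nearest: B (1062.1 m)
Q at (-1523.3, 1114.3):
  A: 885.0 m
  B: 2994.9 m
  C: 565.1 m
  D: 2277.8 m
  E: 3099.4 m
  → nearest: C (565.1 m)
R at (-1936.1, 502.5):
  A: 785.6 m
  B: 2713.6 m
  C: 1196.5 m
  D: 2260.3 m
  E: 3336.9 m
  → nearest: A (785.6 m)
S at (1726.7, -1000.5):
  A: 4651.7 m
  B: 1976.0 m
  C: 3477.4 m
  D: 1709.7 m
  E: 1041.4 m
  → nearest: E (1041.4 m)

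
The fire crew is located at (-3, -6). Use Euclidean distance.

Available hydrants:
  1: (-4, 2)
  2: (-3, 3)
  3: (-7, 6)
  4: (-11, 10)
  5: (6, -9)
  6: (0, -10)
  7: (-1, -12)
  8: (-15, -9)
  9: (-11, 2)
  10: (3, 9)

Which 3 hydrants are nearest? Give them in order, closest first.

6, 7, 1

Distances from (-3, -6):
1: √((-1)² + (8)²) = √(1.000 + 64.000) = 8.1
2: √((0)² + (9)²) = √(0.000 + 81.000) = 9.0
3: √((-4)² + (12)²) = √(16.000 + 144.000) = 12.6
4: √((-8)² + (16)²) = √(64.000 + 256.000) = 17.9
5: √((9)² + (-3)²) = √(81.000 + 9.000) = 9.5
6: √((3)² + (-4)²) = √(9.000 + 16.000) = 5.0
7: √((2)² + (-6)²) = √(4.000 + 36.000) = 6.3
8: √((-12)² + (-3)²) = √(144.000 + 9.000) = 12.4
9: √((-8)² + (8)²) = √(64.000 + 64.000) = 11.3
10: √((6)² + (15)²) = √(36.000 + 225.000) = 16.2
Sorted: 6 (5.0) < 7 (6.3) < 1 (8.1) < 2 (9.0) < 5 (9.5) < …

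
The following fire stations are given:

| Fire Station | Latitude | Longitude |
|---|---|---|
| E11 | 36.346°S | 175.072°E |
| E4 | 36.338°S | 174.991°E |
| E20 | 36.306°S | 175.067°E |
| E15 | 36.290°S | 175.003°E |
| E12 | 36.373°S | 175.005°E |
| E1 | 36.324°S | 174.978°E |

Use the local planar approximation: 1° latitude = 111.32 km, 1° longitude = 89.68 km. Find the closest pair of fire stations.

Pairwise distances:
E11–E4: √((0.008·111.32)² + (-0.081·89.68)²) = √(0.79310 + 52.76686) = 7.318 km
E11–E20: √((0.040·111.32)² + (-0.005·89.68)²) = √(19.82743 + 0.20106) = 4.475 km
E11–E15: √((0.056·111.32)² + (-0.069·89.68)²) = √(38.86176 + 38.29035) = 8.784 km
E11–E12: √((-0.027·111.32)² + (-0.067·89.68)²) = √(9.03387 + 36.10279) = 6.718 km
E11–E1: √((0.022·111.32)² + (-0.094·89.68)²) = √(5.99780 + 71.06355) = 8.778 km
E4–E20: √((0.032·111.32)² + (0.076·89.68)²) = √(12.68955 + 46.45349) = 7.690 km
E4–E15: √((0.048·111.32)² + (0.012·89.68)²) = √(28.55150 + 1.15812) = 5.451 km
E4–E12: √((-0.035·111.32)² + (0.014·89.68)²) = √(15.18037 + 1.57633) = 4.093 km
E4–E1: √((0.014·111.32)² + (-0.013·89.68)²) = √(2.42886 + 1.35918) = 1.946 km
E20–E15: √((0.016·111.32)² + (-0.064·89.68)²) = √(3.17239 + 32.94209) = 6.010 km
E20–E12: √((-0.067·111.32)² + (-0.062·89.68)²) = √(55.62833 + 30.91538) = 9.303 km
E20–E1: √((-0.018·111.32)² + (-0.089·89.68)²) = √(4.01505 + 63.70466) = 8.229 km
E15–E12: √((-0.083·111.32)² + (0.002·89.68)²) = √(85.36947 + 0.03217) = 9.241 km
E15–E1: √((-0.034·111.32)² + (-0.025·89.68)²) = √(14.32532 + 5.02656) = 4.399 km
E12–E1: √((0.049·111.32)² + (-0.027·89.68)²) = √(29.75353 + 5.86298) = 5.968 km
Closest pair: E4–E1 at 1.946 km.

E4 and E1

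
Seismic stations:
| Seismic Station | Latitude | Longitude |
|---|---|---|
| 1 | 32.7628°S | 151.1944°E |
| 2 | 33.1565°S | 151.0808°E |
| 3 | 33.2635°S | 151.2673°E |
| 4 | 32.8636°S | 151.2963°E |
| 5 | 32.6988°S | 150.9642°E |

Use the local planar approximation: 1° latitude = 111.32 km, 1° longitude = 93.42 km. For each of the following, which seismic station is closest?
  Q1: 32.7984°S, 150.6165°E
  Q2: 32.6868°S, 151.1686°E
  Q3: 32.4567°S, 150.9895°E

Q1 at 32.7984°S, 150.6165°E:
  1: √((0.0356·111.32)² + (0.5779·93.42)²) = √(15.705306 + 2914.641302) = 54.1327 km
  2: √((-0.3581·111.32)² + (0.4643·93.42)²) = √(1589.113940 + 1881.382471) = 58.9109 km
  3: √((-0.4651·111.32)² + (0.6508·93.42)²) = √(2680.643584 + 3696.364703) = 79.8562 km
  4: √((-0.0652·111.32)² + (0.6798·93.42)²) = √(52.679493 + 4033.128380) = 63.9203 km
  5: √((0.0996·111.32)² + (0.3477·93.42)²) = √(122.932035 + 1055.089029) = 34.3223 km
  → nearest: 5 (34.3223 km)
Q2 at 32.6868°S, 151.1686°E:
  1: √((-0.0760·111.32)² + (0.0258·93.42)²) = √(71.577015 + 5.809238) = 8.7969 km
  2: √((-0.4697·111.32)² + (-0.0878·93.42)²) = √(2733.930787 + 67.277332) = 52.9264 km
  3: √((-0.5767·111.32)² + (0.0987·93.42)²) = √(4121.414533 + 85.018616) = 64.8570 km
  4: √((-0.1768·111.32)² + (0.1277·93.42)²) = √(387.356561 + 142.318553) = 23.0147 km
  5: √((-0.0120·111.32)² + (-0.2044·93.42)²) = √(1.784469 + 364.620858) = 19.1417 km
  → nearest: 1 (8.7969 km)
Q3 at 32.4567°S, 150.9895°E:
  1: √((-0.3061·111.32)² + (0.2049·93.42)²) = √(1161.109169 + 366.406899) = 39.0835 km
  2: √((-0.6998·111.32)² + (0.0913·93.42)²) = √(6068.680472 + 72.748037) = 78.3673 km
  3: √((-0.8068·111.32)² + (0.2778·93.42)²) = √(8066.370658 + 673.510249) = 93.4873 km
  4: √((-0.4069·111.32)² + (0.3068·93.42)²) = √(2051.737400 + 821.467595) = 53.6023 km
  5: √((-0.2421·111.32)² + (-0.0253·93.42)²) = √(726.333331 + 5.586255) = 27.0540 km
  → nearest: 5 (27.0540 km)

Q1→5; Q2→1; Q3→5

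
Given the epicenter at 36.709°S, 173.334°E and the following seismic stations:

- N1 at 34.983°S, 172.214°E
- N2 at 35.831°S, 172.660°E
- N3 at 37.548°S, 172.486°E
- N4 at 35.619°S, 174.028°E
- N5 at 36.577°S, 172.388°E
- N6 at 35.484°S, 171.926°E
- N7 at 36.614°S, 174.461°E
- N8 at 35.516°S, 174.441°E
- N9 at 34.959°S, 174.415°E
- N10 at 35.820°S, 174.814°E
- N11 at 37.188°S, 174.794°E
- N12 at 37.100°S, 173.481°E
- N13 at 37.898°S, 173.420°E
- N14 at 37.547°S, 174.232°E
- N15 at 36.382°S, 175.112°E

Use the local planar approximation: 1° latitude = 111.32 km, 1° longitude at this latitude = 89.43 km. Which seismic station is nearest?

Distances from 36.709°S, 173.334°E:
N1: √((1.726·111.32)² + (-1.120·89.43)²) = √(36917.13401 + 10032.34611) = 216.678 km
N2: √((0.878·111.32)² + (-0.674·89.43)²) = √(9552.90430 + 3633.17448) = 114.831 km
N3: √((-0.839·111.32)² + (-0.848·89.43)²) = √(8723.08927 + 5751.19597) = 120.309 km
N4: √((1.090·111.32)² + (0.694·89.43)²) = √(14723.10439 + 3851.99223) = 136.290 km
N5: √((0.132·111.32)² + (-0.946·89.43)²) = √(215.92069 + 7157.29198) = 85.867 km
N6: √((1.225·111.32)² + (-1.408·89.43)²) = √(18595.95869 + 15855.20170) = 185.610 km
N7: √((0.095·111.32)² + (1.127·89.43)²) = √(111.83909 + 10158.14233) = 101.341 km
N8: √((1.193·111.32)² + (1.107·89.43)²) = √(17637.10428 + 9800.80398) = 165.644 km
N9: √((1.750·111.32)² + (1.081·89.43)²) = √(37950.93610 + 9345.82941) = 217.478 km
N10: √((0.889·111.32)² + (1.480·89.43)²) = √(9793.77037 + 17518.21662) = 165.263 km
N11: √((-0.479·111.32)² + (1.460·89.43)²) = √(2843.26554 + 17047.95040) = 141.036 km
N12: √((-0.391·111.32)² + (0.147·89.43)²) = √(1894.52312 + 172.82284) = 45.468 km
N13: √((-1.189·111.32)² + (0.086·89.43)²) = √(17519.03195 + 59.15117) = 132.583 km
N14: √((-0.838·111.32)² + (0.898·89.43)²) = √(8702.30765 + 6449.39735) = 123.092 km
N15: √((0.327·111.32)² + (1.778·89.43)²) = √(1325.07939 + 25283.07976) = 163.120 km
Minimum: N12 at 45.468 km.

N12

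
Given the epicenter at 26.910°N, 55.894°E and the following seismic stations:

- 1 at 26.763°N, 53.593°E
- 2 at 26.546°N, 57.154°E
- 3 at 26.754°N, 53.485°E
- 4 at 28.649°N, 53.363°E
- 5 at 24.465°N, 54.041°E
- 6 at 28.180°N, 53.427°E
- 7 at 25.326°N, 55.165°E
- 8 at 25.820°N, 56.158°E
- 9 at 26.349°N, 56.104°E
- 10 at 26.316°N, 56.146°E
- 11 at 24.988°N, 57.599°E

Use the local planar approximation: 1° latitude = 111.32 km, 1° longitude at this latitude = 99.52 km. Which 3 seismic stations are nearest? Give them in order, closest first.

Distances from 26.910°N, 55.894°E:
1: √((-0.147·111.32)² + (-2.301·99.52)²) = √(267.78181 + 52438.94818) = 229.579 km
2: √((-0.364·111.32)² + (1.260·99.52)²) = √(1641.90930 + 15723.95618) = 131.780 km
3: √((-0.156·111.32)² + (-2.409·99.52)²) = √(301.57518 + 57477.03210) = 240.372 km
4: √((1.739·111.32)² + (-2.531·99.52)²) = √(37475.33807 + 63446.11368) = 317.681 km
5: √((-2.445·111.32)² + (-1.853·99.52)²) = √(74080.53707 + 34007.25464) = 328.767 km
6: √((1.270·111.32)² + (-2.467·99.52)²) = √(19987.28648 + 60278.02769) = 283.311 km
7: √((-1.584·111.32)² + (-0.729·99.52)²) = √(31092.57924 + 5263.51411) = 190.673 km
8: √((-1.090·111.32)² + (0.264·99.52)²) = √(14723.10439 + 690.28524) = 124.151 km
9: √((-0.561·111.32)² + (0.210·99.52)²) = √(3900.06745 + 436.77656) = 65.855 km
10: √((-0.594·111.32)² + (0.252·99.52)²) = √(4372.39396 + 628.95825) = 70.720 km
11: √((-1.922·111.32)² + (1.705·99.52)²) = √(45777.61497 + 28791.84538) = 273.074 km
Sorted: 9 (65.855 km) < 10 (70.720 km) < 8 (124.151 km) < 2 (131.780 km) < 7 (190.673 km) < …

9, 10, 8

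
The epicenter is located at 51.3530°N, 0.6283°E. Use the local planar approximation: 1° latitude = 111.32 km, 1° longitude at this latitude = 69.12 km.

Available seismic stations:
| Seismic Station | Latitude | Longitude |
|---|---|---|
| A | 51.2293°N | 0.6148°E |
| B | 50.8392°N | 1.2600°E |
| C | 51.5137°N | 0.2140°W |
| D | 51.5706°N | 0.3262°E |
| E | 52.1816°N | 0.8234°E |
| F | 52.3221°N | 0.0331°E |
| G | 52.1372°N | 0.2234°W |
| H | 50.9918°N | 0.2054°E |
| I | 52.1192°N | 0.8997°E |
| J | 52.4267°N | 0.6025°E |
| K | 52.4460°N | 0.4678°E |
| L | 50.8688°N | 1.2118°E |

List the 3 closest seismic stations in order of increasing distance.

A, D, H

Distances from 51.3530°N, 0.6283°E:
A: 13.8019 km
B: 71.9574 km
C: 60.9062 km
D: 31.9810 km
E: 93.2203 km
F: 115.4585 km
G: 105.2920 km
H: 49.7111 km
I: 87.3319 km
J: 119.5376 km
K: 122.1775 km
L: 67.3199 km
Sorted: A (13.8019 km) < D (31.9810 km) < H (49.7111 km) < C (60.9062 km) < L (67.3199 km) < …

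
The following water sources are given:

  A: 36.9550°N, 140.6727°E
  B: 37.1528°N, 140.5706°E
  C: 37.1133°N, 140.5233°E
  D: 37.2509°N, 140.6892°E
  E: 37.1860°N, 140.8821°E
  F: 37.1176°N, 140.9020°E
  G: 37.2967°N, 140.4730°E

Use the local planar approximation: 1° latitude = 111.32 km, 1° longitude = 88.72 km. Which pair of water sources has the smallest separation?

Pairwise distances:
A–B: 23.8095 km
A–C: 22.0504 km
A–D: 32.9721 km
A–E: 31.7238 km
A–F: 27.2303 km
A–G: 41.9619 km
B–C: 6.0782 km
B–D: 15.1649 km
B–E: 27.8823 km
B–F: 29.6618 km
B–G: 18.2095 km
C–D: 21.2431 km
C–E: 32.8454 km
C–F: 33.6017 km
C–G: 20.8981 km
D–E: 18.5765 km
D–F: 24.0132 km
D–G: 19.8473 km
E–F: 7.8163 km
E–G: 38.3303 km
F–G: 42.9666 km
Closest pair: B–C at 6.0782 km.

B and C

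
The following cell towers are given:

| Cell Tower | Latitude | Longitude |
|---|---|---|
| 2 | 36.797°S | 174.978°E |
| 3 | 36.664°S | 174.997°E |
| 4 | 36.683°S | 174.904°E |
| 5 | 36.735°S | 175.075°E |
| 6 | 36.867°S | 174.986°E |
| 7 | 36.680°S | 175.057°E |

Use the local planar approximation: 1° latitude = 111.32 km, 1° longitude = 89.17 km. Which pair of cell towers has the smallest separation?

3 and 7

Pairwise distances:
2–3: √((0.133·111.32)² + (0.019·89.17)²) = √(219.20461 + 2.87042) = 14.902 km
2–4: √((0.114·111.32)² + (-0.074·89.17)²) = √(161.04828 + 43.54126) = 14.303 km
2–5: √((0.062·111.32)² + (0.097·89.17)²) = √(47.63540 + 74.81368) = 11.066 km
2–6: √((-0.070·111.32)² + (0.008·89.17)²) = √(60.72150 + 0.50888) = 7.825 km
2–7: √((0.117·111.32)² + (0.079·89.17)²) = √(169.63604 + 49.62399) = 14.807 km
3–4: √((-0.019·111.32)² + (-0.093·89.17)²) = √(4.47356 + 68.77070) = 8.558 km
3–5: √((-0.071·111.32)² + (0.078·89.17)²) = √(62.46879 + 48.37564) = 10.528 km
3–6: √((-0.203·111.32)² + (-0.011·89.17)²) = √(510.66780 + 0.96211) = 22.619 km
3–7: √((-0.016·111.32)² + (0.060·89.17)²) = √(3.17239 + 28.62464) = 5.639 km
4–5: √((-0.052·111.32)² + (0.171·89.17)²) = √(33.50835 + 232.50364) = 16.310 km
4–6: √((-0.184·111.32)² + (0.082·89.17)²) = √(419.54837 + 53.46447) = 21.749 km
4–7: √((0.003·111.32)² + (0.153·89.17)²) = √(0.11153 + 186.13172) = 13.647 km
5–6: √((-0.132·111.32)² + (-0.089·89.17)²) = √(215.92069 + 62.98216) = 16.700 km
5–7: √((0.055·111.32)² + (-0.018·89.17)²) = √(37.48623 + 2.57622) = 6.329 km
6–7: √((0.187·111.32)² + (0.071·89.17)²) = √(433.34083 + 40.08245) = 21.758 km
Closest pair: 3–7 at 5.639 km.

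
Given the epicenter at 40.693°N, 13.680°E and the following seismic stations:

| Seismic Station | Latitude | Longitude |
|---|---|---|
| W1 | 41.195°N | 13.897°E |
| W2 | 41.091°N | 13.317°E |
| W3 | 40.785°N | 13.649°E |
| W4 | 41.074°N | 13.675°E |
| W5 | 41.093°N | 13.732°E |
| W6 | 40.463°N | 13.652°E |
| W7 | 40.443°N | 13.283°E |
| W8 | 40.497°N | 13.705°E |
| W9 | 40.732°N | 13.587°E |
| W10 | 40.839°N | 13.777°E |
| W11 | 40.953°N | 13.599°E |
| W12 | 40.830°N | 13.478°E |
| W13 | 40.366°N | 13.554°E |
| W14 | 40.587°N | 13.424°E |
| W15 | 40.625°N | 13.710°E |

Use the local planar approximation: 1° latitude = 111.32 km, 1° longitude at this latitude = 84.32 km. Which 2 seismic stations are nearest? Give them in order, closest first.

W15, W9

Distances from 40.693°N, 13.680°E:
W1: √((0.502·111.32)² + (0.217·84.32)²) = √(3122.86945 + 334.79631) = 58.802 km
W2: √((0.398·111.32)² + (-0.363·84.32)²) = √(1962.96492 + 936.85946) = 53.850 km
W3: √((0.092·111.32)² + (-0.031·84.32)²) = √(104.88709 + 6.83258) = 10.570 km
W4: √((0.381·111.32)² + (-0.005·84.32)²) = √(1798.85578 + 0.17775) = 42.415 km
W5: √((0.400·111.32)² + (0.052·84.32)²) = √(1982.74278 + 19.22507) = 44.743 km
W6: √((-0.230·111.32)² + (-0.028·84.32)²) = √(655.54433 + 5.57413) = 25.712 km
W7: √((-0.250·111.32)² + (-0.397·84.32)²) = √(774.50890 + 1120.57830) = 43.533 km
W8: √((-0.196·111.32)² + (0.025·84.32)²) = √(476.05654 + 4.44366) = 21.920 km
W9: √((0.039·111.32)² + (-0.093·84.32)²) = √(18.84845 + 61.49320) = 8.963 km
W10: √((0.146·111.32)² + (0.097·84.32)²) = √(264.15091 + 66.89670) = 18.195 km
W11: √((0.260·111.32)² + (-0.081·84.32)²) = √(837.70883 + 46.64781) = 29.738 km
W12: √((0.137·111.32)² + (-0.202·84.32)²) = √(232.58812 + 290.11083) = 22.863 km
W13: √((-0.327·111.32)² + (-0.126·84.32)²) = √(1325.07939 + 112.87618) = 37.920 km
W14: √((-0.106·111.32)² + (-0.256·84.32)²) = √(139.23811 + 465.95194) = 24.601 km
W15: √((-0.068·111.32)² + (0.030·84.32)²) = √(57.30127 + 6.39888) = 7.981 km
Sorted: W15 (7.981 km) < W9 (8.963 km) < W3 (10.570 km) < W10 (18.195 km) < …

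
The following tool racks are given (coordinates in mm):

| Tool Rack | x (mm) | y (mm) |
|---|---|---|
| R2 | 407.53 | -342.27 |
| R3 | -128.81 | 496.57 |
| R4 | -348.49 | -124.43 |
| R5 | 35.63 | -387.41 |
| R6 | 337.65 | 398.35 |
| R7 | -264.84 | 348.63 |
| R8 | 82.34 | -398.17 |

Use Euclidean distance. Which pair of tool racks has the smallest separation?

Pairwise distances:
R5–R8: √((46.71)² + (-10.76)²) = √(2181.8241 + 115.7776) = 47.93 mm
R3–R7: √((-136.03)² + (-147.94)²) = √(18504.1609 + 21886.2436) = 200.97 mm
R2–R8: √((-325.19)² + (-55.90)²) = √(105748.5361 + 3124.8100) = 329.96 mm
R2–R5: √((-371.90)² + (-45.14)²) = √(138309.6100 + 2037.6196) = 374.63 mm
R4–R5: √((384.12)² + (-262.98)²) = √(147548.1744 + 69158.4804) = 465.52 mm
R3–R6: √((466.46)² + (-98.22)²) = √(217584.9316 + 9647.1684) = 476.69 mm
R4–R7: √((83.65)² + (473.06)²) = √(6997.3225 + 223785.7636) = 480.40 mm
R4–R8: √((430.83)² + (-273.74)²) = √(185614.4889 + 74933.5876) = 510.44 mm
R6–R7: √((-602.49)² + (-49.72)²) = √(362994.2001 + 2472.0784) = 604.54 mm
R3–R4: √((-219.68)² + (-621.00)²) = √(48259.3024 + 385641.0000) = 658.71 mm
R2–R6: √((-69.88)² + (740.62)²) = √(4883.2144 + 548517.9844) = 743.91 mm
R2–R4: √((-756.02)² + (217.84)²) = √(571566.2404 + 47454.2656) = 786.78 mm
R5–R7: √((-300.47)² + (736.04)²) = √(90282.2209 + 541754.8816) = 795.01 mm
R7–R8: √((347.18)² + (-746.80)²) = √(120533.9524 + 557710.2400) = 823.56 mm
R6–R8: √((-255.31)² + (-796.52)²) = √(65183.1961 + 634444.1104) = 836.44 mm
R5–R6: √((302.02)² + (785.76)²) = √(91216.0804 + 617418.7776) = 841.80 mm
R4–R6: √((686.14)² + (522.78)²) = √(470788.0996 + 273298.9284) = 862.60 mm
R3–R5: √((164.44)² + (-883.98)²) = √(27040.5136 + 781420.6404) = 899.14 mm
R3–R8: √((211.15)² + (-894.74)²) = √(44584.3225 + 800559.6676) = 919.32 mm
R2–R7: √((-672.37)² + (690.90)²) = √(452081.4169 + 477342.8100) = 964.07 mm
R2–R3: √((-536.34)² + (838.84)²) = √(287660.5956 + 703652.5456) = 995.65 mm
Closest pair: R5–R8 at 47.93 mm.

R5 and R8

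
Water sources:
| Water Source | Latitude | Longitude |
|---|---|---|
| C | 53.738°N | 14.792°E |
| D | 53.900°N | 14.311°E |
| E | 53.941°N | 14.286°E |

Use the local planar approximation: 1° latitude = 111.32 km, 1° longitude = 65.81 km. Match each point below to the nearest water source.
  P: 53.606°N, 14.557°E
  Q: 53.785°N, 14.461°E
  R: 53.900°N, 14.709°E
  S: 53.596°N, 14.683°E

P→C; Q→D; R→C; S→C

P at 53.606°N, 14.557°E:
  C: 21.333 km
  D: 36.513 km
  E: 41.337 km
  → nearest: C (21.333 km)
Q at 53.785°N, 14.461°E:
  C: 22.403 km
  D: 16.166 km
  E: 20.838 km
  → nearest: D (16.166 km)
R at 53.900°N, 14.709°E:
  C: 18.843 km
  D: 26.192 km
  E: 28.209 km
  → nearest: C (18.843 km)
S at 53.596°N, 14.683°E:
  C: 17.359 km
  D: 41.768 km
  E: 46.450 km
  → nearest: C (17.359 km)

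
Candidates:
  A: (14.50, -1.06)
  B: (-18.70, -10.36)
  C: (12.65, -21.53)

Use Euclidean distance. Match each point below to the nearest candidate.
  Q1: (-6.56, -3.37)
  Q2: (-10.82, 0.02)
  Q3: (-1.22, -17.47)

Q1→B; Q2→B; Q3→C

Q1 at (-6.56, -3.37):
  A: √((21.06)² + (2.31)²) = √(443.5236 + 5.3361) = 21.19
  B: √((-12.14)² + (-6.99)²) = √(147.3796 + 48.8601) = 14.01
  C: √((19.21)² + (-18.16)²) = √(369.0241 + 329.7856) = 26.44
  → nearest: B (14.01)
Q2 at (-10.82, 0.02):
  A: √((25.32)² + (-1.08)²) = √(641.1024 + 1.1664) = 25.34
  B: √((-7.88)² + (-10.38)²) = √(62.0944 + 107.7444) = 13.03
  C: √((23.47)² + (-21.55)²) = √(550.8409 + 464.4025) = 31.86
  → nearest: B (13.03)
Q3 at (-1.22, -17.47):
  A: √((15.72)² + (16.41)²) = √(247.1184 + 269.2881) = 22.72
  B: √((-17.48)² + (7.11)²) = √(305.5504 + 50.5521) = 18.87
  C: √((13.87)² + (-4.06)²) = √(192.3769 + 16.4836) = 14.45
  → nearest: C (14.45)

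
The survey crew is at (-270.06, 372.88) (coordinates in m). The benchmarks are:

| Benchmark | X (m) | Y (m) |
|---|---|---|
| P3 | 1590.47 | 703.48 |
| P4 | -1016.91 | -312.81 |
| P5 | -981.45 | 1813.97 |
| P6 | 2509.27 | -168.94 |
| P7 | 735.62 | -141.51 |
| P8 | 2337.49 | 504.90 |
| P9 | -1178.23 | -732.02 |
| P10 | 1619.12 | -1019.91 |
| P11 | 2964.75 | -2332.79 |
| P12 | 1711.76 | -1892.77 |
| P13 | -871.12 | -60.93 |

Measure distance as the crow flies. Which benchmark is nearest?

P13

Distances from (-270.06, 372.88):
P3: 1889.67 m
P4: 1013.88 m
P5: 1607.11 m
P6: 2831.65 m
P7: 1129.60 m
P8: 2610.89 m
P9: 1430.24 m
P10: 2347.10 m
P11: 4217.18 m
P12: 3010.11 m
P13: 741.26 m
Minimum: P13 at 741.26 m.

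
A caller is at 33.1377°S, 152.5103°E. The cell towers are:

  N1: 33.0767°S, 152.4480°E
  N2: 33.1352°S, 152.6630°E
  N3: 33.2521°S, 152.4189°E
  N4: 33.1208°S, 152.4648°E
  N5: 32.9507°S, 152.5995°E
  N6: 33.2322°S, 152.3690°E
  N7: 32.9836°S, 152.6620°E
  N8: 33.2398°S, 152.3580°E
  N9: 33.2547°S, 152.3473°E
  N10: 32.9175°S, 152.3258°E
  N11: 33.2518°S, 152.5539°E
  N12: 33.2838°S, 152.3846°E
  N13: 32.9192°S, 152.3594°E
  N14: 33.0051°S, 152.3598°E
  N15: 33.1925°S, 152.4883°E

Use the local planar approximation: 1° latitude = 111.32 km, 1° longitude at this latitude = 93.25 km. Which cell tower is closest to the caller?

Distances from 33.1377°S, 152.5103°E:
N1: √((0.0610·111.32)² + (-0.0623·93.25)²) = √(46.111162 + 33.750000) = 8.9365 km
N2: √((0.0025·111.32)² + (0.1527·93.25)²) = √(0.077451 + 202.756953) = 14.2420 km
N3: √((-0.1144·111.32)² + (-0.0914·93.25)²) = √(162.180429 + 72.642381) = 15.3239 km
N4: √((0.0169·111.32)² + (-0.0455·93.25)²) = √(3.539320 + 18.001988) = 4.6413 km
N5: √((0.1870·111.32)² + (0.0892·93.25)²) = √(433.340828 + 69.187460) = 22.4171 km
N6: √((-0.0945·111.32)² + (-0.1413·93.25)²) = √(110.664930 + 173.612905) = 16.8605 km
N7: √((0.1541·111.32)² + (0.1517·93.25)²) = √(294.273851 + 200.110023) = 22.2347 km
N8: √((-0.1021·111.32)² + (-0.1523·93.25)²) = √(129.180773 + 201.696094) = 18.1900 km
N9: √((-0.1170·111.32)² + (-0.1630·93.25)²) = √(169.636037 + 231.032400) = 20.0167 km
N10: √((0.2202·111.32)² + (-0.1845·93.25)²) = √(600.870696 + 295.999121) = 29.9478 km
N11: √((-0.1141·111.32)² + (0.0436·93.25)²) = √(161.330947 + 16.529916) = 13.3364 km
N12: √((-0.1461·111.32)² + (-0.1257·93.25)²) = √(264.512882 + 137.394148) = 20.0476 km
N13: √((0.2185·111.32)² + (-0.1509·93.25)²) = √(591.628760 + 198.005002) = 28.1004 km
N14: √((0.1326·111.32)² + (-0.1505·93.25)²) = √(217.888066 + 196.956665) = 20.3677 km
N15: √((-0.0548·111.32)² + (-0.0220·93.25)²) = √(37.214099 + 4.208652) = 6.4361 km
Minimum: N4 at 4.6413 km.

N4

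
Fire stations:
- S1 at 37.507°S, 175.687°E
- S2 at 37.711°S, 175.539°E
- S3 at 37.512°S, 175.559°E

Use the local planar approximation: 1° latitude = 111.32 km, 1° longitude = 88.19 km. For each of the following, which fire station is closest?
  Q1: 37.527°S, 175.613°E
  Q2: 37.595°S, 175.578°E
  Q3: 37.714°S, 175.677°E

Q1 at 37.527°S, 175.613°E:
  S1: √((0.020·111.32)² + (0.074·88.19)²) = √(4.95686 + 42.58946) = 6.895 km
  S2: √((-0.184·111.32)² + (-0.074·88.19)²) = √(419.54837 + 42.58946) = 21.497 km
  S3: √((0.015·111.32)² + (-0.054·88.19)²) = √(2.78823 + 22.67912) = 5.047 km
  → nearest: S3 (5.047 km)
Q2 at 37.595°S, 175.578°E:
  S1: √((0.088·111.32)² + (0.109·88.19)²) = √(95.96475 + 92.40419) = 13.725 km
  S2: √((-0.116·111.32)² + (-0.039·88.19)²) = √(166.74867 + 11.82954) = 13.363 km
  S3: √((0.083·111.32)² + (-0.019·88.19)²) = √(85.36947 + 2.80767) = 9.390 km
  → nearest: S3 (9.390 km)
Q3 at 37.714°S, 175.677°E:
  S1: √((0.207·111.32)² + (0.010·88.19)²) = √(530.99091 + 0.77775) = 23.060 km
  S2: √((0.003·111.32)² + (-0.138·88.19)²) = √(0.11153 + 148.11425) = 12.175 km
  S3: √((0.202·111.32)² + (-0.118·88.19)²) = √(505.64898 + 108.29358) = 24.778 km
  → nearest: S2 (12.175 km)

Q1→S3; Q2→S3; Q3→S2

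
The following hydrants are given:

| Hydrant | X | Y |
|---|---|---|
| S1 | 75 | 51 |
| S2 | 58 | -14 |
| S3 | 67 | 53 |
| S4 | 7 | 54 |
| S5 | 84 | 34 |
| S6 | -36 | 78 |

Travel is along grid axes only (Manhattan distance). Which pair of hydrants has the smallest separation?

Pairwise distances:
S1–S2: 82
S1–S3: 10
S1–S4: 71
S1–S5: 26
S1–S6: 138
S2–S3: 76
S2–S4: 119
S2–S5: 74
S2–S6: 186
S3–S4: 61
S3–S5: 36
S3–S6: 128
S4–S5: 97
S4–S6: 67
S5–S6: 164
Closest pair: S1–S3 at 10.

S1 and S3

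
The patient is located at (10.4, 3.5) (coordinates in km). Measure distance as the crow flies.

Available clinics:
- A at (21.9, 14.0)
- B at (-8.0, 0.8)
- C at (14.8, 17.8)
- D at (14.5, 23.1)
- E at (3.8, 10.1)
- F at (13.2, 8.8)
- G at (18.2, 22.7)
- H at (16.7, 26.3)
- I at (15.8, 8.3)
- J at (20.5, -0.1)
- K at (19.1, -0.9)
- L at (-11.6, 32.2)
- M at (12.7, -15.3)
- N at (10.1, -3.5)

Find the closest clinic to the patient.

Distances from (10.4, 3.5):
A: √((11.5)² + (10.5)²) = √(132.250 + 110.250) = 15.6 km
B: √((-18.4)² + (-2.7)²) = √(338.560 + 7.290) = 18.6 km
C: √((4.4)² + (14.3)²) = √(19.360 + 204.490) = 15.0 km
D: √((4.1)² + (19.6)²) = √(16.810 + 384.160) = 20.0 km
E: √((-6.6)² + (6.6)²) = √(43.560 + 43.560) = 9.3 km
F: √((2.8)² + (5.3)²) = √(7.840 + 28.090) = 6.0 km
G: √((7.8)² + (19.2)²) = √(60.840 + 368.640) = 20.7 km
H: √((6.3)² + (22.8)²) = √(39.690 + 519.840) = 23.7 km
I: √((5.4)² + (4.8)²) = √(29.160 + 23.040) = 7.2 km
J: √((10.1)² + (-3.6)²) = √(102.010 + 12.960) = 10.7 km
K: √((8.7)² + (-4.4)²) = √(75.690 + 19.360) = 9.7 km
L: √((-22.0)² + (28.7)²) = √(484.000 + 823.690) = 36.2 km
M: √((2.3)² + (-18.8)²) = √(5.290 + 353.440) = 18.9 km
N: √((-0.3)² + (-7.0)²) = √(0.090 + 49.000) = 7.0 km
Minimum: F at 6.0 km.

F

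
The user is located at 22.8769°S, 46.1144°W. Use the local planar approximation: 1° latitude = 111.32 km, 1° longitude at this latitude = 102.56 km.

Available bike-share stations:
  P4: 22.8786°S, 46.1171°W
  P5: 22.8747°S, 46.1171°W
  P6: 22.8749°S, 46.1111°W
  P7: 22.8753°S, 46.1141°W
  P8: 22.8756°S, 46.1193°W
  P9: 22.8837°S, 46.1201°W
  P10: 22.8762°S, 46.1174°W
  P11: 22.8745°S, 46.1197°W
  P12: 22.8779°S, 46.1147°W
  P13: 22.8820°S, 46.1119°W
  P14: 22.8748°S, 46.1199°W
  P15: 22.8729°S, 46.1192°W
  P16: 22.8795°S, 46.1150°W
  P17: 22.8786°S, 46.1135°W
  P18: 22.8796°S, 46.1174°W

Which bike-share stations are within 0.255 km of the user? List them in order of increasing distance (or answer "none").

P12, P7, P17

Distances from 22.8769°S, 46.1144°W:
P4: 0.3354 km
P5: 0.3697 km
P6: 0.4051 km
P7: 0.1807 km
P8: 0.5230 km
P9: 0.9564 km
P10: 0.3174 km
P11: 0.6057 km
P12: 0.1155 km
P13: 0.6229 km
P14: 0.6106 km
P15: 0.6638 km
P16: 0.2959 km
P17: 0.2106 km
P18: 0.4301 km
Threshold 0.255 km: P12 (0.1155 km), P7 (0.1807 km), P17 (0.2106 km) are within range.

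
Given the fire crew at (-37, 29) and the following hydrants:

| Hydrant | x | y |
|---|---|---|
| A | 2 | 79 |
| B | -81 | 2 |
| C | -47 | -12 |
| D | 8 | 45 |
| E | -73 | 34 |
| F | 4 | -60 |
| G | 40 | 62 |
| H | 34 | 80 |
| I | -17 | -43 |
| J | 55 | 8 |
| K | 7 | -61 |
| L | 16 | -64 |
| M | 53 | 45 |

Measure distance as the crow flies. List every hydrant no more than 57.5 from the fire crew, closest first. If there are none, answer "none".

E, C, D, B

Distances from (-37, 29):
A: 63.4
B: 51.6
C: 42.2
D: 47.8
E: 36.3
F: 98.0
G: 83.8
H: 87.4
I: 74.7
J: 94.4
K: 100.2
L: 107.0
M: 91.4
Threshold 57.5: E (36.3), C (42.2), D (47.8), B (51.6) are within range.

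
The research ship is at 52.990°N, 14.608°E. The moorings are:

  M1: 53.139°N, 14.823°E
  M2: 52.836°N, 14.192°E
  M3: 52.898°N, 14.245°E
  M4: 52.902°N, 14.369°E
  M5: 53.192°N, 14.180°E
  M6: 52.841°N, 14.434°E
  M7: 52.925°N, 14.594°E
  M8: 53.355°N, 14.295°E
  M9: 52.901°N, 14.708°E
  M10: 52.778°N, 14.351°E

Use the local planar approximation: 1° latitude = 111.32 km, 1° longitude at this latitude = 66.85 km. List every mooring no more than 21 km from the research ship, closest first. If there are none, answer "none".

Distances from 52.990°N, 14.608°E:
M1: 21.948 km
M2: 32.669 km
M3: 26.339 km
M4: 18.741 km
M5: 36.391 km
M6: 20.259 km
M7: 7.296 km
M8: 45.703 km
M9: 11.952 km
M10: 29.191 km
Threshold 21 km: M7 (7.296 km), M9 (11.952 km), M4 (18.741 km), M6 (20.259 km) are within range.

M7, M9, M4, M6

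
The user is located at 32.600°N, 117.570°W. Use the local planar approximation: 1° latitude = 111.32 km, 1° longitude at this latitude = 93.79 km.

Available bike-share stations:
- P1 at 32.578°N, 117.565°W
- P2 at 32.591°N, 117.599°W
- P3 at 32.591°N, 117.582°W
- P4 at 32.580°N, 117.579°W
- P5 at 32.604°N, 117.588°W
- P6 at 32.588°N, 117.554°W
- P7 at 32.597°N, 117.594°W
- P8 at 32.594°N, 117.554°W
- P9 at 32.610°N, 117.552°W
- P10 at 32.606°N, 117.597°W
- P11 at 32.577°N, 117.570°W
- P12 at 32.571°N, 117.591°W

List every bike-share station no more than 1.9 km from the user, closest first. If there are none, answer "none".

Distances from 32.600°N, 117.570°W:
P1: 2.494 km
P2: 2.899 km
P3: 1.507 km
P4: 2.381 km
P5: 1.746 km
P6: 2.009 km
P7: 2.276 km
P8: 1.643 km
P9: 2.022 km
P10: 2.619 km
P11: 2.560 km
P12: 3.782 km
Threshold 1.9 km: P3 (1.507 km), P8 (1.643 km), P5 (1.746 km) are within range.

P3, P8, P5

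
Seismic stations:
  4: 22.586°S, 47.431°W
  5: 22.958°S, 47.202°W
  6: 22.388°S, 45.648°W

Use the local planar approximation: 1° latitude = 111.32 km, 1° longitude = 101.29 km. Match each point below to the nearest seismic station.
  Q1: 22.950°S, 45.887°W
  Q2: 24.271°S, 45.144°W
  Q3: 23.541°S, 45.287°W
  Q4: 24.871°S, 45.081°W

Q1 at 22.950°S, 45.887°W:
  4: √((0.364·111.32)² + (-1.544·101.29)²) = √(1641.90930 + 24458.38260) = 161.556 km
  5: √((-0.008·111.32)² + (-1.315·101.29)²) = √(0.79310 + 17741.26765) = 133.199 km
  6: √((0.562·111.32)² + (0.239·101.29)²) = √(3913.98382 + 586.04227) = 67.082 km
  → nearest: 6 (67.082 km)
Q2 at 24.271°S, 45.144°W:
  4: √((1.685·111.32)² + (-2.287·101.29)²) = √(35184.08051 + 53661.82906) = 298.070 km
  5: √((1.313·111.32)² + (-2.058·101.29)²) = √(21363.66934 + 43453.41198) = 254.592 km
  6: √((1.883·111.32)² + (-0.504·101.29)²) = √(43938.68299 + 2606.11884) = 215.742 km
  → nearest: 6 (215.742 km)
Q3 at 23.541°S, 45.287°W:
  4: √((0.955·111.32)² + (-2.144·101.29)²) = √(11301.94367 + 47160.96732) = 241.791 km
  5: √((0.583·111.32)² + (-1.915·101.29)²) = √(4211.95289 + 37624.49668) = 204.540 km
  6: √((1.153·111.32)² + (-0.361·101.29)²) = √(16474.22564 + 1337.04969) = 133.459 km
  → nearest: 6 (133.459 km)
Q4 at 24.871°S, 45.081°W:
  4: √((2.285·111.32)² + (-2.350·101.29)²) = √(64702.16370 + 56658.99499) = 348.369 km
  5: √((1.913·111.32)² + (-2.121·101.29)²) = √(45349.90017 + 46154.54557) = 302.497 km
  6: √((2.483·111.32)² + (-0.567·101.29)²) = √(76401.13923 + 3298.36915) = 282.311 km
  → nearest: 6 (282.311 km)

Q1→6; Q2→6; Q3→6; Q4→6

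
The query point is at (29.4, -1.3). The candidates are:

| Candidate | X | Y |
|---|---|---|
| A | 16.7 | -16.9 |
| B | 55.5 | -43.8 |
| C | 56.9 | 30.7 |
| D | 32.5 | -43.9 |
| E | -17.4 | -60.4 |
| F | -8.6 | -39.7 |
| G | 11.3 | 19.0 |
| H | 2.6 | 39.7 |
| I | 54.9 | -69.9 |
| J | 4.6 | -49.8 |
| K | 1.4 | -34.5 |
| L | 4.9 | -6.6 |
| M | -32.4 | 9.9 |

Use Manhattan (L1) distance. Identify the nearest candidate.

Distances from (29.4, -1.3):
A: 28.3
B: 68.6
C: 59.5
D: 45.7
E: 105.9
F: 76.4
G: 38.4
H: 67.8
I: 94.1
J: 73.3
K: 61.2
L: 29.8
M: 73.0
Minimum: A at 28.3.

A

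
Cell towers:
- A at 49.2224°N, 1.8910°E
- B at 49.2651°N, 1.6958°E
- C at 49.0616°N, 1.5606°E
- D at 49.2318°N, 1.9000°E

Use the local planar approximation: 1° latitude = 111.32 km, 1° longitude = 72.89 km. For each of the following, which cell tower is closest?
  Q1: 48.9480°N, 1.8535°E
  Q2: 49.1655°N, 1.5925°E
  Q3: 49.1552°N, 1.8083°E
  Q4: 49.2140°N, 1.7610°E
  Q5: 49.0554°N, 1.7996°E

Q1 at 48.9480°N, 1.8535°E:
  A: √((0.2744·111.32)² + (0.0375·72.89)²) = √(933.070823 + 7.471339) = 30.6683 km
  B: √((0.3171·111.32)² + (-0.1577·72.89)²) = √(1246.059783 + 132.129347) = 37.1240 km
  C: √((0.1136·111.32)² + (-0.2929·72.89)²) = √(159.920102 + 455.800339) = 24.8137 km
  D: √((0.2838·111.32)² + (0.0465·72.89)²) = √(998.093386 + 11.487931) = 31.7739 km
  → nearest: C (24.8137 km)
Q2 at 49.1655°N, 1.5925°E:
  A: √((0.0569·111.32)² + (0.2985·72.89)²) = √(40.120924 + 473.395986) = 22.6609 km
  B: √((0.0996·111.32)² + (0.1033·72.89)²) = √(122.932035 + 56.693927) = 13.4025 km
  C: √((-0.1039·111.32)² + (-0.0319·72.89)²) = √(133.775780 + 5.406513) = 11.7976 km
  D: √((0.0663·111.32)² + (0.3075·72.89)²) = √(54.472016 + 502.372827) = 23.5976 km
  → nearest: C (11.7976 km)
Q3 at 49.1552°N, 1.8083°E:
  A: √((0.0672·111.32)² + (0.0827·72.89)²) = √(55.960932 + 36.336820) = 9.6072 km
  B: √((0.1099·111.32)² + (-0.1125·72.89)²) = √(149.672420 + 67.242050) = 14.7280 km
  C: √((-0.0936·111.32)² + (-0.2477·72.89)²) = √(108.567064 + 325.977717) = 20.8457 km
  D: √((0.0766·111.32)² + (0.0917·72.89)²) = √(72.711639 + 44.676030) = 10.8346 km
  → nearest: A (9.6072 km)
Q4 at 49.2140°N, 1.7610°E:
  A: √((0.0084·111.32)² + (0.1300·72.89)²) = √(0.874390 + 89.788890) = 9.5217 km
  B: √((0.0511·111.32)² + (-0.0652·72.89)²) = √(32.358486 + 22.585572) = 7.4124 km
  C: √((-0.1524·111.32)² + (-0.2004·72.89)²) = √(287.816925 + 213.369006) = 22.3872 km
  D: √((0.0178·111.32)² + (0.1390·72.89)²) = √(3.926326 + 102.651548) = 10.3237 km
  → nearest: B (7.4124 km)
Q5 at 49.0554°N, 1.7996°E:
  A: √((0.1670·111.32)² + (0.0914·72.89)²) = √(345.604459 + 44.384189) = 19.7481 km
  B: √((0.2097·111.32)² + (-0.1038·72.89)²) = √(544.933185 + 57.244084) = 24.5393 km
  C: √((0.0062·111.32)² + (-0.2390·72.89)²) = √(0.476354 + 303.481137) = 17.4344 km
  D: √((0.1764·111.32)² + (0.1004·72.89)²) = √(385.605799 + 53.555407) = 20.9562 km
  → nearest: C (17.4344 km)

Q1→C; Q2→C; Q3→A; Q4→B; Q5→C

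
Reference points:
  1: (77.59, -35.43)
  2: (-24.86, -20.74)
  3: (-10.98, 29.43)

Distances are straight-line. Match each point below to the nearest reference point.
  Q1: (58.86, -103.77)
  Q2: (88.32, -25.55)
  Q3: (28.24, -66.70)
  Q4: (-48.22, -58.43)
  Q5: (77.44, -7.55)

Q1→1; Q2→1; Q3→1; Q4→2; Q5→1

Q1 at (58.86, -103.77):
  1: 70.86
  2: 117.91
  3: 150.40
  → nearest: 1 (70.86)
Q2 at (88.32, -25.55):
  1: 14.59
  2: 113.28
  3: 113.50
  → nearest: 1 (14.59)
Q3 at (28.24, -66.70):
  1: 58.42
  2: 70.23
  3: 103.82
  → nearest: 1 (58.42)
Q4 at (-48.22, -58.43):
  1: 127.90
  2: 44.34
  3: 95.43
  → nearest: 2 (44.34)
Q5 at (77.44, -7.55):
  1: 27.88
  2: 103.15
  3: 95.84
  → nearest: 1 (27.88)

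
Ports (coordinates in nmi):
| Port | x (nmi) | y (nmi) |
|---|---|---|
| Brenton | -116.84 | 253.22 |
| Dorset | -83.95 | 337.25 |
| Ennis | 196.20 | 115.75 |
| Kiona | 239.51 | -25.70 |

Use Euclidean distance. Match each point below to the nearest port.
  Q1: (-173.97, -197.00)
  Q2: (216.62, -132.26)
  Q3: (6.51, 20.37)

Q1→Kiona; Q2→Kiona; Q3→Ennis

Q1 at (-173.97, -197.00):
  Brenton: √((57.13)² + (450.22)²) = √(3263.8369 + 202698.0484) = 453.83 nmi
  Dorset: √((90.02)² + (534.25)²) = √(8103.6004 + 285423.0625) = 541.78 nmi
  Ennis: √((370.17)² + (312.75)²) = √(137025.8289 + 97812.5625) = 484.60 nmi
  Kiona: √((413.48)² + (171.30)²) = √(170965.7104 + 29343.6900) = 447.56 nmi
  → nearest: Kiona (447.56 nmi)
Q2 at (216.62, -132.26):
  Brenton: √((-333.46)² + (385.48)²) = √(111195.5716 + 148594.8304) = 509.70 nmi
  Dorset: √((-300.57)² + (469.51)²) = √(90342.3249 + 220439.6401) = 557.48 nmi
  Ennis: √((-20.42)² + (248.01)²) = √(416.9764 + 61508.9601) = 248.85 nmi
  Kiona: √((22.89)² + (106.56)²) = √(523.9521 + 11355.0336) = 108.99 nmi
  → nearest: Kiona (108.99 nmi)
Q3 at (6.51, 20.37):
  Brenton: √((-123.35)² + (232.85)²) = √(15215.2225 + 54219.1225) = 263.50 nmi
  Dorset: √((-90.46)² + (316.88)²) = √(8183.0116 + 100412.9344) = 329.54 nmi
  Ennis: √((189.69)² + (95.38)²) = √(35982.2961 + 9097.3444) = 212.32 nmi
  Kiona: √((233.00)² + (-46.07)²) = √(54289.0000 + 2122.4449) = 237.51 nmi
  → nearest: Ennis (212.32 nmi)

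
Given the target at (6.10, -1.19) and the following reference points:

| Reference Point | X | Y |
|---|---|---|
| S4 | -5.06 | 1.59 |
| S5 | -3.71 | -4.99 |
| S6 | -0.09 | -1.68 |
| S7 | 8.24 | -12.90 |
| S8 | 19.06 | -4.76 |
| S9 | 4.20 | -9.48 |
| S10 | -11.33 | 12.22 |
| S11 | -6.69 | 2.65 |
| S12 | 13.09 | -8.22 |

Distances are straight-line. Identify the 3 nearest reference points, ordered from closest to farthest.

S6, S9, S12

Distances from (6.10, -1.19):
S4: √((-11.16)² + (2.78)²) = √(124.5456 + 7.7284) = 11.50
S5: √((-9.81)² + (-3.80)²) = √(96.2361 + 14.4400) = 10.52
S6: √((-6.19)² + (-0.49)²) = √(38.3161 + 0.2401) = 6.21
S7: √((2.14)² + (-11.71)²) = √(4.5796 + 137.1241) = 11.90
S8: √((12.96)² + (-3.57)²) = √(167.9616 + 12.7449) = 13.44
S9: √((-1.90)² + (-8.29)²) = √(3.6100 + 68.7241) = 8.50
S10: √((-17.43)² + (13.41)²) = √(303.8049 + 179.8281) = 21.99
S11: √((-12.79)² + (3.84)²) = √(163.5841 + 14.7456) = 13.35
S12: √((6.99)² + (-7.03)²) = √(48.8601 + 49.4209) = 9.91
Sorted: S6 (6.21) < S9 (8.50) < S12 (9.91) < S5 (10.52) < S4 (11.50) < …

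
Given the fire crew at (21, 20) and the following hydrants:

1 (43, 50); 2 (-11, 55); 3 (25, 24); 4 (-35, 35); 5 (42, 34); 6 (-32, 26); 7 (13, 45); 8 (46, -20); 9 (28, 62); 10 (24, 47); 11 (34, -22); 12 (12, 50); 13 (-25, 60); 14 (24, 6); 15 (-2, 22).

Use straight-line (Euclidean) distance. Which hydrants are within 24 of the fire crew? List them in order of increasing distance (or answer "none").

Distances from (21, 20):
1: √((22)² + (30)²) = √(484.000 + 900.000) = 37.2
2: √((-32)² + (35)²) = √(1024.000 + 1225.000) = 47.4
3: √((4)² + (4)²) = √(16.000 + 16.000) = 5.7
4: √((-56)² + (15)²) = √(3136.000 + 225.000) = 58.0
5: √((21)² + (14)²) = √(441.000 + 196.000) = 25.2
6: √((-53)² + (6)²) = √(2809.000 + 36.000) = 53.3
7: √((-8)² + (25)²) = √(64.000 + 625.000) = 26.2
8: √((25)² + (-40)²) = √(625.000 + 1600.000) = 47.2
9: √((7)² + (42)²) = √(49.000 + 1764.000) = 42.6
10: √((3)² + (27)²) = √(9.000 + 729.000) = 27.2
11: √((13)² + (-42)²) = √(169.000 + 1764.000) = 44.0
12: √((-9)² + (30)²) = √(81.000 + 900.000) = 31.3
13: √((-46)² + (40)²) = √(2116.000 + 1600.000) = 61.0
14: √((3)² + (-14)²) = √(9.000 + 196.000) = 14.3
15: √((-23)² + (2)²) = √(529.000 + 4.000) = 23.1
Threshold 24: 3 (5.7), 14 (14.3), 15 (23.1) are within range.

3, 14, 15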